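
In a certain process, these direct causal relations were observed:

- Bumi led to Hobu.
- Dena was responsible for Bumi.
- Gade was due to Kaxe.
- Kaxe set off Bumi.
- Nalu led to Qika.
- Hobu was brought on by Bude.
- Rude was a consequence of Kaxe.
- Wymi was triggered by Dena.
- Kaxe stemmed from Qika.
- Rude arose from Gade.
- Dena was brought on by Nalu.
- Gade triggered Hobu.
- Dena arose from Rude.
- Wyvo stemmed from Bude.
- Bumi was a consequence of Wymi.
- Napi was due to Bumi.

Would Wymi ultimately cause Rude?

No

Wymi leads to Bumi, Napi, Hobu; Rude is not among them.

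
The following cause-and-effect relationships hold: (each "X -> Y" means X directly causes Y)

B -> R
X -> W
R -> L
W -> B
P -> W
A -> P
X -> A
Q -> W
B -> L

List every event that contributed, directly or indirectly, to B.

A, P, Q, W, X

Immediate cause of B: W.
Further upstream: Q, X, A, P.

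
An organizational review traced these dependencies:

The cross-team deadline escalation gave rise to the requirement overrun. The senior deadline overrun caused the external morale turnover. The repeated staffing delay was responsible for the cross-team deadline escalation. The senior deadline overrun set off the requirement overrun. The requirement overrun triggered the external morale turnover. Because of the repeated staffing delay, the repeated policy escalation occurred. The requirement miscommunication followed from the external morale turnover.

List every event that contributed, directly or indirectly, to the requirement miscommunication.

the cross-team deadline escalation, the external morale turnover, the repeated staffing delay, the requirement overrun, the senior deadline overrun

Immediate cause of the requirement miscommunication: the external morale turnover.
Further upstream: the repeated staffing delay, the senior deadline overrun, the cross-team deadline escalation, the requirement overrun.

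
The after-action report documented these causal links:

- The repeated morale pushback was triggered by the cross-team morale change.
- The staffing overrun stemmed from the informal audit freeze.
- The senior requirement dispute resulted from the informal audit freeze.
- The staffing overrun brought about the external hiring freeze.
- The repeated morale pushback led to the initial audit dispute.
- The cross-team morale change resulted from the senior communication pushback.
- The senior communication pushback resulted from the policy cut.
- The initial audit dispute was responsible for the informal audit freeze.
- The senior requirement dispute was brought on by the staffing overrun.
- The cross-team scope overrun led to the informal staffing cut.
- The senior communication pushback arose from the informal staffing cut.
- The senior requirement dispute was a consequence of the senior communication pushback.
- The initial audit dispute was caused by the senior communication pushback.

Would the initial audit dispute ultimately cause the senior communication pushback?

No

The initial audit dispute leads to the informal audit freeze, the staffing overrun, the external hiring freeze, the senior requirement dispute; the senior communication pushback is not among them.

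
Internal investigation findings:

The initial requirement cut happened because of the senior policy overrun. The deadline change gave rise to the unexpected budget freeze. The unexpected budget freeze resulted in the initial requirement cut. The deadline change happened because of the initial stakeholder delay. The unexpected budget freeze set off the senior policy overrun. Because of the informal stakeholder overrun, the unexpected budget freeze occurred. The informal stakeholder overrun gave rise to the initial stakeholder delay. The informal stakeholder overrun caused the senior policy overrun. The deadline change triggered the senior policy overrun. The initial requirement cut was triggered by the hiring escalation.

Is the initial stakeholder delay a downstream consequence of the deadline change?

No

The deadline change leads to the unexpected budget freeze, the senior policy overrun, the initial requirement cut; the initial stakeholder delay is not among them.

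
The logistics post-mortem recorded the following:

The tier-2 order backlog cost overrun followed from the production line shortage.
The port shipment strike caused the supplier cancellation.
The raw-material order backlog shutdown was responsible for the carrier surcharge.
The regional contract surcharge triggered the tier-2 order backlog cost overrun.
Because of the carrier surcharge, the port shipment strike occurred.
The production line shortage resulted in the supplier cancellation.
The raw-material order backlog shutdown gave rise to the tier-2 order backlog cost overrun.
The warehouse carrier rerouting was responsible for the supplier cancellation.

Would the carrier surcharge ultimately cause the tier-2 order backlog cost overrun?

The carrier surcharge leads to the port shipment strike, the supplier cancellation; the tier-2 order backlog cost overrun is not among them.

No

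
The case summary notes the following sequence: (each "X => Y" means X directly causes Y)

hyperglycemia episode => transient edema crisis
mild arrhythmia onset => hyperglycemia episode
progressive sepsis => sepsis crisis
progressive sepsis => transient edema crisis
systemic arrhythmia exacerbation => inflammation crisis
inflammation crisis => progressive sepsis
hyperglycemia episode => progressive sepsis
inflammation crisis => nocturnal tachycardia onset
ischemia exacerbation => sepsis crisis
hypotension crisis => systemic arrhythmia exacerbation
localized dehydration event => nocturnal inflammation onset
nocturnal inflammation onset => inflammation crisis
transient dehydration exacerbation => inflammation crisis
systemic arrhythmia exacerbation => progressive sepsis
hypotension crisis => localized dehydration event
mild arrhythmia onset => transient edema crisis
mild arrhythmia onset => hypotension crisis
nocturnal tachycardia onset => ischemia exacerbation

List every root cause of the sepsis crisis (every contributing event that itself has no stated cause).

Tracing upstream from the sepsis crisis: the sepsis crisis ← the progressive sepsis ← the hyperglycemia episode ← the mild arrhythmia onset.
A separate upstream branch: the sepsis crisis ← the progressive sepsis ← the inflammation crisis ← the transient dehydration exacerbation.
Each of those chain origins has no stated cause.

the mild arrhythmia onset, the transient dehydration exacerbation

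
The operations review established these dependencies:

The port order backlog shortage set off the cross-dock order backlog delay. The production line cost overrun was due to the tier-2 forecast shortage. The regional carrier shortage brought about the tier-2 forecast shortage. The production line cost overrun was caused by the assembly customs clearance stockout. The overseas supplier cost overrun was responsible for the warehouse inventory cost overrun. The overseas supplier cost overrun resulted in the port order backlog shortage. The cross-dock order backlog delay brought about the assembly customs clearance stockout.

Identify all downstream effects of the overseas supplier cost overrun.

Direct effects: the warehouse inventory cost overrun, the port order backlog shortage.
2 steps out: the cross-dock order backlog delay.
3 steps out: the assembly customs clearance stockout.
4 steps out: the production line cost overrun.
Not reachable from it: the regional carrier shortage, the tier-2 forecast shortage.

the assembly customs clearance stockout, the cross-dock order backlog delay, the port order backlog shortage, the production line cost overrun, the warehouse inventory cost overrun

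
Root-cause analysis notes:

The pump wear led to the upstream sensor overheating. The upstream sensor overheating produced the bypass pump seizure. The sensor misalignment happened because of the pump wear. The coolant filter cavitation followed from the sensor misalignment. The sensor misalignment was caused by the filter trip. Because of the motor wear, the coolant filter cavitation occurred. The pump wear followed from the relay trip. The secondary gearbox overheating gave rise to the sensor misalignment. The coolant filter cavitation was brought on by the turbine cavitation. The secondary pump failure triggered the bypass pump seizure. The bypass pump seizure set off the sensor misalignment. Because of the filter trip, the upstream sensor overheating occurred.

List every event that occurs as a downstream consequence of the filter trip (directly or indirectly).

the bypass pump seizure, the coolant filter cavitation, the sensor misalignment, the upstream sensor overheating

Direct effects: the upstream sensor overheating, the sensor misalignment.
2 steps out: the bypass pump seizure, the coolant filter cavitation.
Not reachable from it: the turbine cavitation, the relay trip, the pump wear, the secondary pump failure, the secondary gearbox overheating, the motor wear.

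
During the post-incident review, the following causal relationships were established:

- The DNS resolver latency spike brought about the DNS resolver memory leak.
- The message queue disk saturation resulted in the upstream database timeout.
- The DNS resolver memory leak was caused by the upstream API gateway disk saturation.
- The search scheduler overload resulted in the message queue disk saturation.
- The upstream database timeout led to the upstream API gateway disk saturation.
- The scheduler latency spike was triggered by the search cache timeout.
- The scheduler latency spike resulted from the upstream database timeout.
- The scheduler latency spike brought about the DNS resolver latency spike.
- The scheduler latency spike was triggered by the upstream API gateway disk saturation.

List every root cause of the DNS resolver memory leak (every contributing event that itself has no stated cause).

Tracing upstream from the DNS resolver memory leak: the DNS resolver memory leak ← the upstream API gateway disk saturation ← the upstream database timeout ← the message queue disk saturation ← the search scheduler overload.
A separate upstream branch: the DNS resolver memory leak ← the DNS resolver latency spike ← the scheduler latency spike ← the search cache timeout.
Each of those chain origins has no stated cause.

the search cache timeout, the search scheduler overload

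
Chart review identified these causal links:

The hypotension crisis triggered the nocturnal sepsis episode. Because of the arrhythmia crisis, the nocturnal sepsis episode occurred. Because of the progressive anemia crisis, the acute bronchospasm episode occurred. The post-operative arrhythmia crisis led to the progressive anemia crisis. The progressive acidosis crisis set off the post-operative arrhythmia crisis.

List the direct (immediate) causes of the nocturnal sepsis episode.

the arrhythmia crisis, the hypotension crisis

the arrhythmia crisis, the hypotension crisis → the nocturnal sepsis episode with nothing further upstream stated.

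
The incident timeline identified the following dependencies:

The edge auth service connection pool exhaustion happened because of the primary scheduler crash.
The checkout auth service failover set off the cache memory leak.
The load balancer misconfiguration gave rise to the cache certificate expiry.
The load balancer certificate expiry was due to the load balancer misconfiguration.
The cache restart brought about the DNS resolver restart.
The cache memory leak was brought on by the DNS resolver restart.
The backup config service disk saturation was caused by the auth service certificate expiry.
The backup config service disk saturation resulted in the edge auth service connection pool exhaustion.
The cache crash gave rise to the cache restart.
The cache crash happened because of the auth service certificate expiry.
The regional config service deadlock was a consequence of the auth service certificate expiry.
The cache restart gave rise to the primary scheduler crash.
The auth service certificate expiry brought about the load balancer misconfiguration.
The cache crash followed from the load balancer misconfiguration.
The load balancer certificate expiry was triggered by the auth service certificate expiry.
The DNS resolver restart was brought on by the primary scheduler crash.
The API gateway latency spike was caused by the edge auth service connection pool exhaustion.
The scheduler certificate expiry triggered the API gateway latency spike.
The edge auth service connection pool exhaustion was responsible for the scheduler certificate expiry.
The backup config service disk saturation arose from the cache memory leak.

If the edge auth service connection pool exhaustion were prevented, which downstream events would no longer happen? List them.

the API gateway latency spike, the scheduler certificate expiry

Downstream of the edge auth service connection pool exhaustion: the scheduler certificate expiry, the API gateway latency spike.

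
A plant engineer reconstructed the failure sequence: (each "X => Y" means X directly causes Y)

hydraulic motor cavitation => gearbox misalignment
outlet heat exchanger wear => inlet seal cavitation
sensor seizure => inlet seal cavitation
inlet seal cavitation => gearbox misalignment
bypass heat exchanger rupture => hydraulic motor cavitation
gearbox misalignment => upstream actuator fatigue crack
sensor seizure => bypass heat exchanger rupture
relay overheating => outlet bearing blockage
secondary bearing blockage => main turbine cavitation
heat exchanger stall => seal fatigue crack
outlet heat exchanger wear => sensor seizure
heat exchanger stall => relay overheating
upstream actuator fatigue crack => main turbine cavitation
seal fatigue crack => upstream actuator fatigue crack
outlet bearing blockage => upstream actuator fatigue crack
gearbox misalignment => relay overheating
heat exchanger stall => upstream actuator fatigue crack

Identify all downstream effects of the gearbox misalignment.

the main turbine cavitation, the outlet bearing blockage, the relay overheating, the upstream actuator fatigue crack

Direct effects: the relay overheating, the upstream actuator fatigue crack.
2 steps out: the outlet bearing blockage, the main turbine cavitation.
Not reachable from it: the outlet heat exchanger wear, the sensor seizure, the bypass heat exchanger rupture, the inlet seal cavitation, the hydraulic motor cavitation, the heat exchanger stall, the seal fatigue crack, the secondary bearing blockage.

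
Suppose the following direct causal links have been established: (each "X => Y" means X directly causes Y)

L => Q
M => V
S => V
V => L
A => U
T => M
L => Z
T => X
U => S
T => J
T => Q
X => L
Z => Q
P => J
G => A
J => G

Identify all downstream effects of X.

L, Q, Z

Direct effects: L.
2 steps out: Z, Q.
Not reachable from it: T, J, G, A, M, U, S, V, P.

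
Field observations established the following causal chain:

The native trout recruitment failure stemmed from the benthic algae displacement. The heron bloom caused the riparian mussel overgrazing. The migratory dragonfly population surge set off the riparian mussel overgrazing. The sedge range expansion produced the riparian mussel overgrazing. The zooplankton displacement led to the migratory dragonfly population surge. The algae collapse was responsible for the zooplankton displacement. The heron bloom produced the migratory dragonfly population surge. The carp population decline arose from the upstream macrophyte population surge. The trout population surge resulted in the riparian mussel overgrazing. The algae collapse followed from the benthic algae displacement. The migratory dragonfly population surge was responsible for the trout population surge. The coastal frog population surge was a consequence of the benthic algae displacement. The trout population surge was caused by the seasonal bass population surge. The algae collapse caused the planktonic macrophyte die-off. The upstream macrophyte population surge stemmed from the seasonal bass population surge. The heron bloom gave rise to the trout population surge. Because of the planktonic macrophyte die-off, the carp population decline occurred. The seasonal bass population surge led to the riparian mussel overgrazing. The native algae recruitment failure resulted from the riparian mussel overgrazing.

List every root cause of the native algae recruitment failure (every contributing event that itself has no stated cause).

the benthic algae displacement, the heron bloom, the seasonal bass population surge, the sedge range expansion

Tracing upstream from the native algae recruitment failure: the native algae recruitment failure ← the riparian mussel overgrazing ← the migratory dragonfly population surge ← the zooplankton displacement ← the algae collapse ← the benthic algae displacement.
A separate upstream branch: the native algae recruitment failure ← the riparian mussel overgrazing ← the seasonal bass population surge.
A separate upstream branch: the native algae recruitment failure ← the riparian mussel overgrazing ← the heron bloom.
A separate upstream branch: the native algae recruitment failure ← the riparian mussel overgrazing ← the sedge range expansion.
Each of those chain origins has no stated cause.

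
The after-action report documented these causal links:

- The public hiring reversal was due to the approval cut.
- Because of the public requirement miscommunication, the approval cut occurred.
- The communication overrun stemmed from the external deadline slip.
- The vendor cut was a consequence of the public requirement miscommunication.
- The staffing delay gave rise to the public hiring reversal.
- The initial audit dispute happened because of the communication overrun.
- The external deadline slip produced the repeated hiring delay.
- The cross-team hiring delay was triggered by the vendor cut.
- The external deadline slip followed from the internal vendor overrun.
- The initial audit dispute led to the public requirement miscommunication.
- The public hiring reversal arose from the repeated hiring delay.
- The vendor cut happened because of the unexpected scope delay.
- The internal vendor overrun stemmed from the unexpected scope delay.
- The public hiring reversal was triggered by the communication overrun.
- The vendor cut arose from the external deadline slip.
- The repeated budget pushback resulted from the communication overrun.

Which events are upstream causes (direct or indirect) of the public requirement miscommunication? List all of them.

the communication overrun, the external deadline slip, the initial audit dispute, the internal vendor overrun, the unexpected scope delay

Immediate cause of the public requirement miscommunication: the initial audit dispute.
Further upstream: the unexpected scope delay, the internal vendor overrun, the external deadline slip, the communication overrun.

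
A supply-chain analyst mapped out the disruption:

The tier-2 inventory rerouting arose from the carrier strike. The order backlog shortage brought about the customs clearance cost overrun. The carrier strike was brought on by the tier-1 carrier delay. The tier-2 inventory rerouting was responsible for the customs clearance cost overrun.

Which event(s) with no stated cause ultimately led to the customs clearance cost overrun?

Tracing upstream from the customs clearance cost overrun: the customs clearance cost overrun ← the tier-2 inventory rerouting ← the carrier strike ← the tier-1 carrier delay.
A separate upstream branch: the customs clearance cost overrun ← the order backlog shortage.
Each of those chain origins has no stated cause.

the order backlog shortage, the tier-1 carrier delay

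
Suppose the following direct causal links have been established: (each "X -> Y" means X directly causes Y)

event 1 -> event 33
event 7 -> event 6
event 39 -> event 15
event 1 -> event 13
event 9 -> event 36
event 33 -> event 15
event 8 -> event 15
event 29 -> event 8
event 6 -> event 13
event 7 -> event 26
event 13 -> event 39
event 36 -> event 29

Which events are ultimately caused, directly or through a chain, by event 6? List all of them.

event 13, event 15, event 39

Direct effects: event 13.
2 steps out: event 39.
3 steps out: event 15.
Not reachable from it: event 9, event 7, event 36, event 29, event 1, event 33, event 26, event 8.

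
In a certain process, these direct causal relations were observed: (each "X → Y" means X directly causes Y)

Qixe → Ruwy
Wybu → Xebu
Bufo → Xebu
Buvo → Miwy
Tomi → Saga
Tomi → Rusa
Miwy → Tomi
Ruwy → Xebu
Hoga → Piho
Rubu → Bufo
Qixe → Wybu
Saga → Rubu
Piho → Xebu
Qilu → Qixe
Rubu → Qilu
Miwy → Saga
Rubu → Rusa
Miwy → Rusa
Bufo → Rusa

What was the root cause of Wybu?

Buvo

Tracing upstream from Wybu: Wybu ← Qixe ← Qilu ← Rubu ← Saga ← Miwy ← Buvo.
Buvo has no stated cause, so it is the root.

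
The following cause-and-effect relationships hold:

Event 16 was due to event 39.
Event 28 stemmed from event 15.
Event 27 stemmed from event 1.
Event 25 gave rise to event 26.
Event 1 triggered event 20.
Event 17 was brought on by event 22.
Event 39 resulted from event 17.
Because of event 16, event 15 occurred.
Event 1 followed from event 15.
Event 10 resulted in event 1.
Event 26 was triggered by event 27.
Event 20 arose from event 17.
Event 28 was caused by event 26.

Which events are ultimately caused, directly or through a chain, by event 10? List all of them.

Direct effects: event 1.
2 steps out: event 20, event 27.
3 steps out: event 26.
4 steps out: event 28.
Not reachable from it: event 22, event 17, event 39, event 25, event 16, event 15.

event 1, event 20, event 26, event 27, event 28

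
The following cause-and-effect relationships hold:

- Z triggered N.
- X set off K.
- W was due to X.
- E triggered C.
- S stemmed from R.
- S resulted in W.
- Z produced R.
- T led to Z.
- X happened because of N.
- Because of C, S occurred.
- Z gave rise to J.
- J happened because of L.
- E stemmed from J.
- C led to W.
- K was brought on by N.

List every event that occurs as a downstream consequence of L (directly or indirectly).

Direct effects: J.
2 steps out: E.
3 steps out: C.
4 steps out: S, W.
Not reachable from it: T, Z, N, X, R, K.

C, E, J, S, W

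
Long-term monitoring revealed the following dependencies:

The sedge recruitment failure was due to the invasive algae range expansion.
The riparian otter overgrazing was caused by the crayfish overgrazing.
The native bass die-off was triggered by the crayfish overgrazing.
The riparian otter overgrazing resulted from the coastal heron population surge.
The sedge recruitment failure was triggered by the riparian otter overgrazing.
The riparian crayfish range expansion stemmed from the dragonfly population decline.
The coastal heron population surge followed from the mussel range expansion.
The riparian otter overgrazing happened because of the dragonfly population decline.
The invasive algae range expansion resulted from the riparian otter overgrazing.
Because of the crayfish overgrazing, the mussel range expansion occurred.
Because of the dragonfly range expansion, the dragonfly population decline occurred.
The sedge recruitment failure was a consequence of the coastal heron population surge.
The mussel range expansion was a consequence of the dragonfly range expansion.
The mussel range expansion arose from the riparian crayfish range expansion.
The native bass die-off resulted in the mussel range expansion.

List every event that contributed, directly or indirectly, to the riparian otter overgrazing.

Immediate causes of the riparian otter overgrazing: the crayfish overgrazing, the dragonfly population decline, the coastal heron population surge.
Further upstream: the dragonfly range expansion, the native bass die-off, the riparian crayfish range expansion, the mussel range expansion.

the coastal heron population surge, the crayfish overgrazing, the dragonfly population decline, the dragonfly range expansion, the mussel range expansion, the native bass die-off, the riparian crayfish range expansion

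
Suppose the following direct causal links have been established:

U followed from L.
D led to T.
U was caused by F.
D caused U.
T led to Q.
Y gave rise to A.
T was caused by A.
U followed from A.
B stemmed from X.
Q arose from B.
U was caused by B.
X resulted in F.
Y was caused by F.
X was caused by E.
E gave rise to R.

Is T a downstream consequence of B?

No

B leads to Q, U; T is not among them.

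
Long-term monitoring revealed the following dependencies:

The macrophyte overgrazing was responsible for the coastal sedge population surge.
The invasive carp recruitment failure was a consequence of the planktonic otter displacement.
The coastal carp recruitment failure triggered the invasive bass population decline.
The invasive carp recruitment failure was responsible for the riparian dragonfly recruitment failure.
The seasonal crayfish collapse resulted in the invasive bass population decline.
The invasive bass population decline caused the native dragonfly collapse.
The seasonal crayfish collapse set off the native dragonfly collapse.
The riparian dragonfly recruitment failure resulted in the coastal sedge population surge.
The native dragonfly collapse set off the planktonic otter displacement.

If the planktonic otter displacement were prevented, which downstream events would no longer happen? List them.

Downstream of the planktonic otter displacement: the invasive carp recruitment failure, the riparian dragonfly recruitment failure, the coastal sedge population surge.
Of those, still caused via another path: the coastal sedge population surge.
The remainder have no surviving cause.

the invasive carp recruitment failure, the riparian dragonfly recruitment failure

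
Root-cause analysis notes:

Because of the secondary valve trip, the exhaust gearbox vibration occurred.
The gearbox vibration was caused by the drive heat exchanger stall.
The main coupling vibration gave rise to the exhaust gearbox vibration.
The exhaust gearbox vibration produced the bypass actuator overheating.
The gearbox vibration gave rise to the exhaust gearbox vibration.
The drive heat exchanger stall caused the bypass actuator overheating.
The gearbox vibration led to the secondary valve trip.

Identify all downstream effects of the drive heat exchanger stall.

Direct effects: the gearbox vibration, the bypass actuator overheating.
2 steps out: the secondary valve trip, the exhaust gearbox vibration.
Not reachable from it: the main coupling vibration.

the bypass actuator overheating, the exhaust gearbox vibration, the gearbox vibration, the secondary valve trip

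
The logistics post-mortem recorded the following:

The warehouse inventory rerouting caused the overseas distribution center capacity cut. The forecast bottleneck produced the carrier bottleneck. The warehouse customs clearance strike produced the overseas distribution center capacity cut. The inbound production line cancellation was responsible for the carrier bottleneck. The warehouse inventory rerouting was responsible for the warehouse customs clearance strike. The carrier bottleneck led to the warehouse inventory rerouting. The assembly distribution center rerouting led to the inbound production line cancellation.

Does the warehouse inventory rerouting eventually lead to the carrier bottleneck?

No

The warehouse inventory rerouting leads to the warehouse customs clearance strike, the overseas distribution center capacity cut; the carrier bottleneck is not among them.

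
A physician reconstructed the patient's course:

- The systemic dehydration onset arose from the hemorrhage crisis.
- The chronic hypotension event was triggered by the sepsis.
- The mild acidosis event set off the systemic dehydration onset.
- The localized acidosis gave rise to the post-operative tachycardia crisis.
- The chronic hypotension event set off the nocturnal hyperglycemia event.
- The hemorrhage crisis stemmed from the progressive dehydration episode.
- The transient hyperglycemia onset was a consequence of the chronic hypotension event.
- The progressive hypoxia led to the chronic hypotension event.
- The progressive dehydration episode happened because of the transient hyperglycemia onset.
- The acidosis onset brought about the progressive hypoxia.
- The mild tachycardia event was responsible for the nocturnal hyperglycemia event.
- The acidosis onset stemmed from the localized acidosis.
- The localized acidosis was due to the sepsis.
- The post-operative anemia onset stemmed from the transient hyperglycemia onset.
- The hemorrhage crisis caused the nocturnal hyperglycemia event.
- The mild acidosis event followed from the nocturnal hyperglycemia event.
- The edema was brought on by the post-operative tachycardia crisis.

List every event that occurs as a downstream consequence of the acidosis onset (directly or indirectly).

Direct effects: the progressive hypoxia.
2 steps out: the chronic hypotension event.
3 steps out: the transient hyperglycemia onset, the nocturnal hyperglycemia event.
4 steps out: the progressive dehydration episode, the post-operative anemia onset, the mild acidosis event.
5 steps out: the hemorrhage crisis, the systemic dehydration onset.
Not reachable from it: the sepsis, the localized acidosis, the post-operative tachycardia crisis, the edema, the mild tachycardia event.

the chronic hypotension event, the hemorrhage crisis, the mild acidosis event, the nocturnal hyperglycemia event, the post-operative anemia onset, the progressive dehydration episode, the progressive hypoxia, the systemic dehydration onset, the transient hyperglycemia onset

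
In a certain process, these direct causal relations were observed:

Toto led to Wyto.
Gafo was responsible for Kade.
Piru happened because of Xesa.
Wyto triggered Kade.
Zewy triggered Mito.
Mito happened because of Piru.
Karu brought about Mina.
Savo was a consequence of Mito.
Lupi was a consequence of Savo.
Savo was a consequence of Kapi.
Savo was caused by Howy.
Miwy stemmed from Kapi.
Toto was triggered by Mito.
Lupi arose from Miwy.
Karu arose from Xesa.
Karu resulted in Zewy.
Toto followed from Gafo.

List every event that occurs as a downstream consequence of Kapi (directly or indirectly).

Lupi, Miwy, Savo

Direct effects: Miwy, Savo.
2 steps out: Lupi.
Not reachable from it: Xesa, Gafo, Piru, Karu, Mina, Zewy, Mito, Toto, Wyto, Kade, Howy.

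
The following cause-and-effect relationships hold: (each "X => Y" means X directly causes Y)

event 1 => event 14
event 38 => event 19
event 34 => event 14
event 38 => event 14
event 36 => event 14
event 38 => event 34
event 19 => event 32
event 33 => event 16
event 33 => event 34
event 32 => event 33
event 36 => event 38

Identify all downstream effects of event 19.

event 14, event 16, event 32, event 33, event 34

Direct effects: event 32.
2 steps out: event 33.
3 steps out: event 34, event 16.
4 steps out: event 14.
Not reachable from it: event 36, event 38, event 1.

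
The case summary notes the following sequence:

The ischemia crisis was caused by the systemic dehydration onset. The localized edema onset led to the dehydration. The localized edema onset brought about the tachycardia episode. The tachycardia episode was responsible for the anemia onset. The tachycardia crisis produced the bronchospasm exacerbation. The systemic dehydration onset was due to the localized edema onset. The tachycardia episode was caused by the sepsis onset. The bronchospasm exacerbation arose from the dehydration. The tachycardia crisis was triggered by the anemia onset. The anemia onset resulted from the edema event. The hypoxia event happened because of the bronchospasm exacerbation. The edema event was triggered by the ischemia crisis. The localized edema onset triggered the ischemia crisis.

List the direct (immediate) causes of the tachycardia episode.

the localized edema onset, the sepsis onset → the tachycardia episode with nothing further upstream stated.

the localized edema onset, the sepsis onset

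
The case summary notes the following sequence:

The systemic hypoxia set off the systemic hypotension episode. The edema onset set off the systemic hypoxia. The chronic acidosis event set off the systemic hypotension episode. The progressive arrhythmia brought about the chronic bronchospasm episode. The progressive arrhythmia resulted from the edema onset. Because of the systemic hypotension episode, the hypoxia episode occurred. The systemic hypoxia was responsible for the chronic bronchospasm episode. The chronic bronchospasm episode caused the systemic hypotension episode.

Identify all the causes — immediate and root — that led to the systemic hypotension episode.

Immediate causes of the systemic hypotension episode: the systemic hypoxia, the chronic acidosis event, the chronic bronchospasm episode.
Further upstream: the edema onset, the progressive arrhythmia.

the chronic acidosis event, the chronic bronchospasm episode, the edema onset, the progressive arrhythmia, the systemic hypoxia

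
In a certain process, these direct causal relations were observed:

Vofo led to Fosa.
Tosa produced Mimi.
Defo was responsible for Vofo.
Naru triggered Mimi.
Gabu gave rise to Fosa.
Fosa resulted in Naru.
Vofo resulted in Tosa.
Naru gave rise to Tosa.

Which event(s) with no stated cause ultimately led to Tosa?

Defo, Gabu

Tracing upstream from Tosa: Tosa ← Vofo ← Defo.
A separate upstream branch: Tosa ← Naru ← Fosa ← Gabu.
Each of those chain origins has no stated cause.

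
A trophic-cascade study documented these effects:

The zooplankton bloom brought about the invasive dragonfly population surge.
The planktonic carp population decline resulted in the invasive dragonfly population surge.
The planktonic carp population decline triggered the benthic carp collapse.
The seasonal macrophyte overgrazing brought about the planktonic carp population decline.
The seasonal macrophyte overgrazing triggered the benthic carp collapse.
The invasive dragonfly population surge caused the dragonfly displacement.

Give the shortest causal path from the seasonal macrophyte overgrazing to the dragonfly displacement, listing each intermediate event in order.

the seasonal macrophyte overgrazing → the planktonic carp population decline
the planktonic carp population decline → the invasive dragonfly population surge
the invasive dragonfly population surge → the dragonfly displacement
Length: 3 steps.

the seasonal macrophyte overgrazing → the planktonic carp population decline → the invasive dragonfly population surge → the dragonfly displacement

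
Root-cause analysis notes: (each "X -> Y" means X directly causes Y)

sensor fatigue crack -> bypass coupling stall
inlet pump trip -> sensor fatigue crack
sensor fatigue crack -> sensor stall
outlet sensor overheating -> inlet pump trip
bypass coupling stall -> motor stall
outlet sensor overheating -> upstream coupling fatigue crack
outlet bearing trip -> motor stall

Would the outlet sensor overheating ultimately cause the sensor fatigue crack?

Yes

There is a causal chain: the outlet sensor overheating → the inlet pump trip → the sensor fatigue crack.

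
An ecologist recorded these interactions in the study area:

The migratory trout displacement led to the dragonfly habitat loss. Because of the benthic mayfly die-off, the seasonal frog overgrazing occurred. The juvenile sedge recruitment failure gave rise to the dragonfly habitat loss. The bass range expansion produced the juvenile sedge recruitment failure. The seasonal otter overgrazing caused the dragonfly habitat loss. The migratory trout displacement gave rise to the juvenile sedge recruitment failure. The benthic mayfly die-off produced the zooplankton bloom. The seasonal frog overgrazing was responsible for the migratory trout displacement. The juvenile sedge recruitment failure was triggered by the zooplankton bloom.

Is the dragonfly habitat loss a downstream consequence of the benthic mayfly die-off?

Yes

There is a causal chain: the benthic mayfly die-off → the seasonal frog overgrazing → the migratory trout displacement → the dragonfly habitat loss.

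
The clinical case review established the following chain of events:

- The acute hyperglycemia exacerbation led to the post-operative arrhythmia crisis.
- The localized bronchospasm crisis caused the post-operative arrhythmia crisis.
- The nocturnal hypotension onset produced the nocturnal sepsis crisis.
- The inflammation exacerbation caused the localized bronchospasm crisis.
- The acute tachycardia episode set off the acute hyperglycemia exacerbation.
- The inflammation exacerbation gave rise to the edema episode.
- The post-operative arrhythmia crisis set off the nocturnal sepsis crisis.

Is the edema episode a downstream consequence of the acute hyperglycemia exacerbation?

No

The acute hyperglycemia exacerbation leads to the post-operative arrhythmia crisis, the nocturnal sepsis crisis; the edema episode is not among them.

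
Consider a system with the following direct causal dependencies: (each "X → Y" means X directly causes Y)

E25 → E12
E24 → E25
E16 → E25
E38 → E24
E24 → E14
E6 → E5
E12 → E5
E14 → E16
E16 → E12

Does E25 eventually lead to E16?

E25 leads to E12, E5; E16 is not among them.

No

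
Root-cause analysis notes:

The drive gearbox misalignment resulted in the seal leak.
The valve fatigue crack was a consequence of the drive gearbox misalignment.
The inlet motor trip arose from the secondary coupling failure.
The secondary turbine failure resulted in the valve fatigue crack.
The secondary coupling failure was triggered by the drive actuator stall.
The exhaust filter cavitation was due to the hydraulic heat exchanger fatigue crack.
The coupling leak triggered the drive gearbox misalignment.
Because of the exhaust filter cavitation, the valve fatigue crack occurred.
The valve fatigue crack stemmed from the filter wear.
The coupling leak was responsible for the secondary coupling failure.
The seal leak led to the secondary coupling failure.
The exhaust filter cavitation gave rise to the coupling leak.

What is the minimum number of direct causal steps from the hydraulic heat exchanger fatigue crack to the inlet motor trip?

4

Shortest chain: the hydraulic heat exchanger fatigue crack → the exhaust filter cavitation → the coupling leak → the secondary coupling failure → the inlet motor trip.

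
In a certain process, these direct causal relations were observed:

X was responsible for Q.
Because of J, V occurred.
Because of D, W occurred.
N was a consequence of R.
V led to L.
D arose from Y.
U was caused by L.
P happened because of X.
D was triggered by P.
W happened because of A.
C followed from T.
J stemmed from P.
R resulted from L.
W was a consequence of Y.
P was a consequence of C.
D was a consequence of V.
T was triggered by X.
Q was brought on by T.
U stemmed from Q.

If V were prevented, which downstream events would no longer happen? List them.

L, N, R

Downstream of V: L, D, R, N, U, W.
Of those, still caused via another path: D, U, W.
The remainder have no surviving cause.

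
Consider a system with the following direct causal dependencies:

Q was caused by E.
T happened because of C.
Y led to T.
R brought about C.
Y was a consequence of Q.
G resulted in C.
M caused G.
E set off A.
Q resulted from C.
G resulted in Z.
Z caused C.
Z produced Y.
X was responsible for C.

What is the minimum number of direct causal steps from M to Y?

3

Shortest chain: M → G → Z → Y.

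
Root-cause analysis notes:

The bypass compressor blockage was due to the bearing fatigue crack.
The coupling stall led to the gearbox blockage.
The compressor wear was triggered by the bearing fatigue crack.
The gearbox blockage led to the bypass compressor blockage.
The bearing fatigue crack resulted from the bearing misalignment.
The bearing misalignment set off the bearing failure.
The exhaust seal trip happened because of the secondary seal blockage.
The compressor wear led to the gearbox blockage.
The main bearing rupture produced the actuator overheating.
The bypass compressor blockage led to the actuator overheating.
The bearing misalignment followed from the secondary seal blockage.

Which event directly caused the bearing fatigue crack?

Upstream contributors include the secondary seal blockage, but only the bearing misalignment feeds directly into the bearing fatigue crack.

the bearing misalignment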